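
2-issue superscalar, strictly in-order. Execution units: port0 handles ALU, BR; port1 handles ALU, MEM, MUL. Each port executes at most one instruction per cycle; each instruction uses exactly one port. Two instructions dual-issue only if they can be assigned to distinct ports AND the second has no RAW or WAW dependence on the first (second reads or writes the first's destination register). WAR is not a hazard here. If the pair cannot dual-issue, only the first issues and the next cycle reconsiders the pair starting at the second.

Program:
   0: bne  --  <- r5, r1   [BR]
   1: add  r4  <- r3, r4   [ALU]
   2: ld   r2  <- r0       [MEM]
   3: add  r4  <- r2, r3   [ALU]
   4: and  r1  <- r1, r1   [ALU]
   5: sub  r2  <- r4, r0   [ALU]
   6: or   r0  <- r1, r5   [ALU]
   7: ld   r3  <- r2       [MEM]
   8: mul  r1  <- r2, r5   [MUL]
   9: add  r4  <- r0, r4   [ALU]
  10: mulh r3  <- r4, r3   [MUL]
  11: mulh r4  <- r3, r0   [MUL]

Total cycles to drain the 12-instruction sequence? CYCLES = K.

#0 head=0: bne.BR/add.ALU i0&i1 dual
#1 head=2: ld.MEM i2 RAW r2
#2 head=3: add.ALU/and.ALU i3&i4 dual
#3 head=5: sub.ALU/or.ALU i5&i6 dual
#4 head=7: ld.MEM i7 no-port MEM/MUL
#5 head=8: mul.MUL/add.ALU i8&i9 dual
#6 head=10: mulh.MUL i10 no-port MUL/MUL
#7 head=11: mulh.MUL i11 tail

CYCLES = 8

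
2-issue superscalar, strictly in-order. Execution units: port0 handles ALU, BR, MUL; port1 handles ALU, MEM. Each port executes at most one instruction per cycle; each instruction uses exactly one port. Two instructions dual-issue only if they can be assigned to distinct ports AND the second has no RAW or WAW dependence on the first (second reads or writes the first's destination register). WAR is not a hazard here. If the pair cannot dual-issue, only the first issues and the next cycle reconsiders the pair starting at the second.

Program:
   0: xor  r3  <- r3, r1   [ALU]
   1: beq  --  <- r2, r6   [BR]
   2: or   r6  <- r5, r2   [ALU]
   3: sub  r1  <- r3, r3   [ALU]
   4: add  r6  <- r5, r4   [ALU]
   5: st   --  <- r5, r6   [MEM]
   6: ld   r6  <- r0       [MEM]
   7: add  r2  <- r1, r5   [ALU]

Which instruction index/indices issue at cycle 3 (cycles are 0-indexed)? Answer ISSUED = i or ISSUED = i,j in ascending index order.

ISSUED = 5

#0 head=0: xor.ALU/beq.BR i0,i1 2-wide
#1 head=2: or.ALU/sub.ALU i2,i3 2-wide
#2 head=4: add.ALU i4 RAW r6
#3 head=5: st.MEM i5 no-port MEM/MEM
#4 head=6: ld.MEM/add.ALU i6,i7 2-wide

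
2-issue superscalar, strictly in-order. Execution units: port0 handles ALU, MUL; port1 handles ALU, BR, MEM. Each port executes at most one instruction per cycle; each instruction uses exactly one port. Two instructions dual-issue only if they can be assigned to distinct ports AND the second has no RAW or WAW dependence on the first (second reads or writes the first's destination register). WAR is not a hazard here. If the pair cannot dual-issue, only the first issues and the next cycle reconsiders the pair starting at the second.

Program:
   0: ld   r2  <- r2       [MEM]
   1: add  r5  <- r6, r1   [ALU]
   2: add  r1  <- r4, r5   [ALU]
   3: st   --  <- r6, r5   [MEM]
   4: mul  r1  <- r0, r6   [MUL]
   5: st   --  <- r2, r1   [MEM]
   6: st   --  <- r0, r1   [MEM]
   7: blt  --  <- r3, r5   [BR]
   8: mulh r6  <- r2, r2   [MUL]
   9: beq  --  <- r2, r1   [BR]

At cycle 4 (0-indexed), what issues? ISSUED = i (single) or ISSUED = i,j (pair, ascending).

0. ld.MEM/add.ALU @i0,i1  | 2-wide
1. add.ALU/st.MEM @i2,i3  | 2-wide
2. mul.MUL @i4  | RAW r1
3. st.MEM @i5  | no-port MEM/MEM
4. st.MEM @i6  | no-port MEM/BR
5. blt.BR/mulh.MUL @i7,i8  | 2-wide
6. beq.BR @i9  | tail

ISSUED = 6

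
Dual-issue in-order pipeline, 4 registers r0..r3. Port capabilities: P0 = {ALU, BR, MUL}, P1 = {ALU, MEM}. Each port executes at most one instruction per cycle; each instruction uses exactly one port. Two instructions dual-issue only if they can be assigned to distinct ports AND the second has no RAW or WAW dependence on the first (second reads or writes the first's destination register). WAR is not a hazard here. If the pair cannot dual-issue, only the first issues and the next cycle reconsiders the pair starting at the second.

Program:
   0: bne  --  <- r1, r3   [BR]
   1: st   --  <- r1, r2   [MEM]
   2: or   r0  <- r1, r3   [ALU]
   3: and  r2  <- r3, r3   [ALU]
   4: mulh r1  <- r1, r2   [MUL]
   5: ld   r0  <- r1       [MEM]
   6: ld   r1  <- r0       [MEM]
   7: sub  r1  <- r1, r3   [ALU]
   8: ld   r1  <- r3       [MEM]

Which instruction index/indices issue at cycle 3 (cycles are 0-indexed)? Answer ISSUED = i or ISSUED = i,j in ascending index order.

#0 head=0: bne;st i0/i1 2-wide
#1 head=2: or;and i2/i3 2-wide
#2 head=4: mulh i4 RAW r1
#3 head=5: ld i5 no-port MEM/MEM
#4 head=6: ld i6 RAW+WAW r1
#5 head=7: sub i7 WAW r1
#6 head=8: ld i8 tail

ISSUED = 5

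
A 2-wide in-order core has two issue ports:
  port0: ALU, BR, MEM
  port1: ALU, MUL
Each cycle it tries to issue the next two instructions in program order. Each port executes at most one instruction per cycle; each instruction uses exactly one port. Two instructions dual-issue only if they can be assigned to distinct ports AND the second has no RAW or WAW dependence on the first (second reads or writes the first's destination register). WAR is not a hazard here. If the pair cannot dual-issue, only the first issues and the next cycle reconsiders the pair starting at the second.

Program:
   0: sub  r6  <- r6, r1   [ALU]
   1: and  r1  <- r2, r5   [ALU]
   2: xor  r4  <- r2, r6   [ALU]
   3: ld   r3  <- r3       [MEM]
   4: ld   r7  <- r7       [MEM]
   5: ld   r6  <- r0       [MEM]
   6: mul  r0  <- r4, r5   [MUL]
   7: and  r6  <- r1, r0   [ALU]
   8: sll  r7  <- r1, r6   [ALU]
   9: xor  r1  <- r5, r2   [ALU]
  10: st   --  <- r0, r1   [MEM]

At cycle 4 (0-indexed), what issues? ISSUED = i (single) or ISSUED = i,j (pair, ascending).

ISSUED = 7

c0: i0,i1 sub.ALU/and.ALU  dual
c1: i2,i3 xor.ALU/ld.MEM  dual
c2: i4 ld.MEM  no-port MEM/MEM
c3: i5,i6 ld.MEM/mul.MUL  dual
c4: i7 and.ALU  RAW r6
c5: i8,i9 sll.ALU/xor.ALU  dual
c6: i10 st.MEM  tail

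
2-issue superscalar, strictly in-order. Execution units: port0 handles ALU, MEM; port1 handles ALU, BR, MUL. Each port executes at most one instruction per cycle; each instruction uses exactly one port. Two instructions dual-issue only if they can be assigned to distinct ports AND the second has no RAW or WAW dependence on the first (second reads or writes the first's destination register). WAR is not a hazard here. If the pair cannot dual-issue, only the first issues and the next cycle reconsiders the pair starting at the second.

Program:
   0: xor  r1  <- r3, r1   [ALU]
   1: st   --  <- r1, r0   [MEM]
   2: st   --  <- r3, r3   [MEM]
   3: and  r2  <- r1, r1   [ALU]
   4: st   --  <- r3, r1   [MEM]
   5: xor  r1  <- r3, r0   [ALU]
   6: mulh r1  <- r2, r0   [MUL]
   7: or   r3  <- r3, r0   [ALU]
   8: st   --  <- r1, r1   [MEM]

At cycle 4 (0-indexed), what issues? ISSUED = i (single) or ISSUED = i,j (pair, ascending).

[0] i0  xor  -- RAW r1
[1] i1  st  -- no-port MEM/MEM
[2] i2,i3  st+and  -- dual
[3] i4,i5  st+xor  -- dual
[4] i6,i7  mulh+or  -- dual
[5] i8  st  -- tail

ISSUED = 6,7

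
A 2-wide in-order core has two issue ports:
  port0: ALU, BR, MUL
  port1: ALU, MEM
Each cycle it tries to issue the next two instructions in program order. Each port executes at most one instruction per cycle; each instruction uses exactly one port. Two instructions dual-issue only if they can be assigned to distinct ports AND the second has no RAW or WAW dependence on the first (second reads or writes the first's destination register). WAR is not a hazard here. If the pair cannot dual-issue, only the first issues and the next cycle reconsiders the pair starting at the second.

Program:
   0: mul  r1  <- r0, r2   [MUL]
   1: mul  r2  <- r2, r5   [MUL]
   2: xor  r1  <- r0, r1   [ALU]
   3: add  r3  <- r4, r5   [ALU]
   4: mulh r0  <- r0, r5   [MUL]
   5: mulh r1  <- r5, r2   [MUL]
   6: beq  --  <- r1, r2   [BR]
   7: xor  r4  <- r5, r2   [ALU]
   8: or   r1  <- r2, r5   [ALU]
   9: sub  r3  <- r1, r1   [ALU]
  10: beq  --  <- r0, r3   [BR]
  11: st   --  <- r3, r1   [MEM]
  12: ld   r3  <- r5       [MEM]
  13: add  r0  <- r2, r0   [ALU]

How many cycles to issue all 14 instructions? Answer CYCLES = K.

0. mul @i0  | no-port MUL/MUL
1. mul+xor @i1/i2  | dual
2. add+mulh @i3/i4  | dual
3. mulh @i5  | no-port MUL/BR
4. beq+xor @i6/i7  | dual
5. or @i8  | RAW r1
6. sub @i9  | RAW r3
7. beq+st @i10/i11  | dual
8. ld+add @i12/i13  | dual

CYCLES = 9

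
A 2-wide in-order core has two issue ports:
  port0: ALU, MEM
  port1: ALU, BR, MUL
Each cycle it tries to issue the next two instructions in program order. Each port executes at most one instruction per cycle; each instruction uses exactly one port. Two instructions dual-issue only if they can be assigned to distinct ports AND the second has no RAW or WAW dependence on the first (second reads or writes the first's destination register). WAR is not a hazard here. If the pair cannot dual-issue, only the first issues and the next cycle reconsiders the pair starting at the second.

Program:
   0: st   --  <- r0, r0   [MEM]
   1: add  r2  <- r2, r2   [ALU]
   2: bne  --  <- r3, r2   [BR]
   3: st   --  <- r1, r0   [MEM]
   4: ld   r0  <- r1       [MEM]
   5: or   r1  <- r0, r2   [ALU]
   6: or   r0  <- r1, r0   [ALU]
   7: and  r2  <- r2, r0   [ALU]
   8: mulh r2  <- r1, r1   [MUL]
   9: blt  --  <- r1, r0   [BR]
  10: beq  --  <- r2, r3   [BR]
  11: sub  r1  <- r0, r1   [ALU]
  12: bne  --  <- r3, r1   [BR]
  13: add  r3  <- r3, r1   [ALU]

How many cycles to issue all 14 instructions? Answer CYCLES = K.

CYCLES = 10

#0 head=0: st.MEM add.ALU i0+i1 dual
#1 head=2: bne.BR st.MEM i2+i3 dual
#2 head=4: ld.MEM i4 RAW r0
#3 head=5: or.ALU i5 RAW r1
#4 head=6: or.ALU i6 RAW r0
#5 head=7: and.ALU i7 WAW r2
#6 head=8: mulh.MUL i8 no-port MUL/BR
#7 head=9: blt.BR i9 no-port BR/BR
#8 head=10: beq.BR sub.ALU i10+i11 dual
#9 head=12: bne.BR add.ALU i12+i13 dual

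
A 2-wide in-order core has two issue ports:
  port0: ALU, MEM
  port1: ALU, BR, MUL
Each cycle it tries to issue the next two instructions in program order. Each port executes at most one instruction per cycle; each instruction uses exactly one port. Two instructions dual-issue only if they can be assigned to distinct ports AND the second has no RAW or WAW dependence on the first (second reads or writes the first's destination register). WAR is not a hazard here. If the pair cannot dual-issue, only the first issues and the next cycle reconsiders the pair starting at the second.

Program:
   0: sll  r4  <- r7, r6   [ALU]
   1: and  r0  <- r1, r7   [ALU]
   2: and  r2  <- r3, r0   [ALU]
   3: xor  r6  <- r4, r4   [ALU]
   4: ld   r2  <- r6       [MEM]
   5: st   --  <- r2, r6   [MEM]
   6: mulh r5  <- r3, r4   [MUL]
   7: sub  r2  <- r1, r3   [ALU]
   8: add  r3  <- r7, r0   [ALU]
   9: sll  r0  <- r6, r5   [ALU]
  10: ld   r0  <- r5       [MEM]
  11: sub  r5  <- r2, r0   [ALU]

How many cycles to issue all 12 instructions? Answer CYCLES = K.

CYCLES = 8

[0] i0&i1  sll.ALU/and.ALU  -- pair
[1] i2&i3  and.ALU/xor.ALU  -- pair
[2] i4  ld.MEM  -- no-port MEM/MEM
[3] i5&i6  st.MEM/mulh.MUL  -- pair
[4] i7&i8  sub.ALU/add.ALU  -- pair
[5] i9  sll.ALU  -- WAW r0
[6] i10  ld.MEM  -- RAW r0
[7] i11  sub.ALU  -- tail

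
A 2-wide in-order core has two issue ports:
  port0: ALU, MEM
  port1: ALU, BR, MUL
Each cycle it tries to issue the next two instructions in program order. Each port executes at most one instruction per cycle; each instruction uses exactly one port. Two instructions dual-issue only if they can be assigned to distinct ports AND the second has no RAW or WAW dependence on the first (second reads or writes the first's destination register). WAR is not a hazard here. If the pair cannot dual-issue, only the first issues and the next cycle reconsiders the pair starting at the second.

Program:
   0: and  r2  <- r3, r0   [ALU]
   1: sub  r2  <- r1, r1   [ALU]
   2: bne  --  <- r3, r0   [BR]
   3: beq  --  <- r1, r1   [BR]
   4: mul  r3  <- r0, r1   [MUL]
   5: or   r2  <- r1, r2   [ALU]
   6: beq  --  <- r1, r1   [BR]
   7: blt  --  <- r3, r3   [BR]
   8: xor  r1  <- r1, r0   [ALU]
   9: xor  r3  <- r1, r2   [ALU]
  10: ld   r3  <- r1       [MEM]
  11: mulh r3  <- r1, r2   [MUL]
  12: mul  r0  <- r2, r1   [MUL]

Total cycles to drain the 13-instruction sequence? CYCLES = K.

#0 head=0: and.ALU i0 WAW r2
#1 head=1: sub.ALU+bne.BR i1+i2 dual
#2 head=3: beq.BR i3 no-port BR/MUL
#3 head=4: mul.MUL+or.ALU i4+i5 dual
#4 head=6: beq.BR i6 no-port BR/BR
#5 head=7: blt.BR+xor.ALU i7+i8 dual
#6 head=9: xor.ALU i9 WAW r3
#7 head=10: ld.MEM i10 WAW r3
#8 head=11: mulh.MUL i11 no-port MUL/MUL
#9 head=12: mul.MUL i12 tail

CYCLES = 10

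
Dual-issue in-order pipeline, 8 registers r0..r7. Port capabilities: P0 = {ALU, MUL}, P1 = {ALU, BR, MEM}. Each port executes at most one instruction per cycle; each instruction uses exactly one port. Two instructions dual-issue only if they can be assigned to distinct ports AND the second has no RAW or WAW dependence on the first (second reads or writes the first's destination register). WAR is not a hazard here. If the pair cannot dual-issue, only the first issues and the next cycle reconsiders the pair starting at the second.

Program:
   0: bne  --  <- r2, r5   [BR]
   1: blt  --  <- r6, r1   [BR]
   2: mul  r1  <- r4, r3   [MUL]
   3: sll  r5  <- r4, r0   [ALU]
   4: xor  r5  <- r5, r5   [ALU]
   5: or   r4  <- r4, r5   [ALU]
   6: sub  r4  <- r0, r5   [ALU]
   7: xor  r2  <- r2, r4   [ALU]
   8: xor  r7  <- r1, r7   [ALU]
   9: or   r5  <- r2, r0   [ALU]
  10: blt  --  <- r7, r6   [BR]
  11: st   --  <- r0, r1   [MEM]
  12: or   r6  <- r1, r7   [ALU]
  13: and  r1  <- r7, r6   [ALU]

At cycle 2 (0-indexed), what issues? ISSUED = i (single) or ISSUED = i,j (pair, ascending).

ISSUED = 3

[0] i0  bne.BR  -- no-port BR/BR
[1] i1&i2  blt.BR;mul.MUL  -- dual
[2] i3  sll.ALU  -- RAW+WAW r5
[3] i4  xor.ALU  -- RAW r5
[4] i5  or.ALU  -- WAW r4
[5] i6  sub.ALU  -- RAW r4
[6] i7&i8  xor.ALU;xor.ALU  -- dual
[7] i9&i10  or.ALU;blt.BR  -- dual
[8] i11&i12  st.MEM;or.ALU  -- dual
[9] i13  and.ALU  -- tail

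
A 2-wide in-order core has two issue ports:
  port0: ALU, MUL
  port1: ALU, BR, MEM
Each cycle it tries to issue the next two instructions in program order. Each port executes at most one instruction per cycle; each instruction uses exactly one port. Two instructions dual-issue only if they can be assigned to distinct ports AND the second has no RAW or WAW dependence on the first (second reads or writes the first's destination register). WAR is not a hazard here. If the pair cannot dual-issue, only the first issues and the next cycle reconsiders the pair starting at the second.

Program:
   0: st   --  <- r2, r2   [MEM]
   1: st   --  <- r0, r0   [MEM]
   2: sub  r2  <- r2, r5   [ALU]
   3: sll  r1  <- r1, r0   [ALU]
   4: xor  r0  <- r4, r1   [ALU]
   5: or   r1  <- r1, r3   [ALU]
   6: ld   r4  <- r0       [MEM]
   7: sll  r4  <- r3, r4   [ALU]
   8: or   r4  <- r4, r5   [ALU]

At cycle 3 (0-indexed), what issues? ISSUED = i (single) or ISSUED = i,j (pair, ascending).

0. st @i0  | no-port MEM/MEM
1. st+sub @i1,i2  | 2-wide
2. sll @i3  | RAW r1
3. xor+or @i4,i5  | 2-wide
4. ld @i6  | RAW+WAW r4
5. sll @i7  | RAW+WAW r4
6. or @i8  | tail

ISSUED = 4,5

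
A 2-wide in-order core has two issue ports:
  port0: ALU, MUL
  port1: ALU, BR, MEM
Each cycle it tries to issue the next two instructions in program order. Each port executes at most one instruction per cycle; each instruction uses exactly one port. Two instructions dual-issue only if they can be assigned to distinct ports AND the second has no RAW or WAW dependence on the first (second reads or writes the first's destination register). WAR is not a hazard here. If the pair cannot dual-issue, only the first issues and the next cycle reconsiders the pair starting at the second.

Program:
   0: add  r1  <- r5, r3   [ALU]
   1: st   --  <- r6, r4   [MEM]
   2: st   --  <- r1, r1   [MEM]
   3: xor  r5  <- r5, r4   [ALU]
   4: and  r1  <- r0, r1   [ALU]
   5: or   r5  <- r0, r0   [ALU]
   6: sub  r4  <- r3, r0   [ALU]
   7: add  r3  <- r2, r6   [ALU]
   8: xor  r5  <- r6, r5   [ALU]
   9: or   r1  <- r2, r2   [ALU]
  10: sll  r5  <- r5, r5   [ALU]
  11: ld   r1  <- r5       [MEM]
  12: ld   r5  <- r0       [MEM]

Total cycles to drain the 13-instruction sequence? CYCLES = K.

CYCLES = 8

0. add.ALU+st.MEM @i0+i1  | 2-wide
1. st.MEM+xor.ALU @i2+i3  | 2-wide
2. and.ALU+or.ALU @i4+i5  | 2-wide
3. sub.ALU+add.ALU @i6+i7  | 2-wide
4. xor.ALU+or.ALU @i8+i9  | 2-wide
5. sll.ALU @i10  | RAW r5
6. ld.MEM @i11  | no-port MEM/MEM
7. ld.MEM @i12  | tail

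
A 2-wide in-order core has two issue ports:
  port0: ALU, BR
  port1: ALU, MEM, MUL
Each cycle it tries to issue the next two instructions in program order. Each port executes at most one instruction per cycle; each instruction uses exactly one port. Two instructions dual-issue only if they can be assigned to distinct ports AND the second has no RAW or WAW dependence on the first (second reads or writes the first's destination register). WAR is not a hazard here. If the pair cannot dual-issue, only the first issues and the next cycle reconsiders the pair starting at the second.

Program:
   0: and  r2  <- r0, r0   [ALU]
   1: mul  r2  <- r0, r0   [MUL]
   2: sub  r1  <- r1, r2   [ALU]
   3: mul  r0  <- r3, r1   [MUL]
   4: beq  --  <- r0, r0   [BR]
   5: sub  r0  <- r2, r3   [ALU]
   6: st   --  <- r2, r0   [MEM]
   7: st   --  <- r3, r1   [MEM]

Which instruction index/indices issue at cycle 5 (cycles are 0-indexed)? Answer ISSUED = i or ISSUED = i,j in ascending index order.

ISSUED = 6

t=0 i0:and.ALU ; WAW r2
t=1 i1:mul.MUL ; RAW r2
t=2 i2:sub.ALU ; RAW r1
t=3 i3:mul.MUL ; RAW r0
t=4 i4/i5:beq.BR;sub.ALU ; dual
t=5 i6:st.MEM ; no-port MEM/MEM
t=6 i7:st.MEM ; tail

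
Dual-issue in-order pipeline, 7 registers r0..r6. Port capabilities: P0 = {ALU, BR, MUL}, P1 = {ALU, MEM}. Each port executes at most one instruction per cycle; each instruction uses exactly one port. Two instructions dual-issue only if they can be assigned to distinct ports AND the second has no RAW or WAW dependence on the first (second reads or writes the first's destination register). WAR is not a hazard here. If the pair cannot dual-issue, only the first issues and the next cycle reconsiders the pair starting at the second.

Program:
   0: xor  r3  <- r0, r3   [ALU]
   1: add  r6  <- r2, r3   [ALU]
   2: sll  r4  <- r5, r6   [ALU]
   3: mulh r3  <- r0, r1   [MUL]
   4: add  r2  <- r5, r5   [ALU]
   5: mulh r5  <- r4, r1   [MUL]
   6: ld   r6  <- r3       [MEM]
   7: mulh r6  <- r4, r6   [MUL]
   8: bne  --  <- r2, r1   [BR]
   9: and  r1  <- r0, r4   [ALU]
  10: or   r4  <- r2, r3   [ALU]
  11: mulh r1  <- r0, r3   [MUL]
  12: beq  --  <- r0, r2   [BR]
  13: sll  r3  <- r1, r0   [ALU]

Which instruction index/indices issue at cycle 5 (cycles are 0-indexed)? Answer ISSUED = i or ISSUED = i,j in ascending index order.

0. xor @i0  | RAW r3
1. add @i1  | RAW r6
2. sll+mulh @i2/i3  | pair
3. add+mulh @i4/i5  | pair
4. ld @i6  | RAW+WAW r6
5. mulh @i7  | no-port MUL/BR
6. bne+and @i8/i9  | pair
7. or+mulh @i10/i11  | pair
8. beq+sll @i12/i13  | pair

ISSUED = 7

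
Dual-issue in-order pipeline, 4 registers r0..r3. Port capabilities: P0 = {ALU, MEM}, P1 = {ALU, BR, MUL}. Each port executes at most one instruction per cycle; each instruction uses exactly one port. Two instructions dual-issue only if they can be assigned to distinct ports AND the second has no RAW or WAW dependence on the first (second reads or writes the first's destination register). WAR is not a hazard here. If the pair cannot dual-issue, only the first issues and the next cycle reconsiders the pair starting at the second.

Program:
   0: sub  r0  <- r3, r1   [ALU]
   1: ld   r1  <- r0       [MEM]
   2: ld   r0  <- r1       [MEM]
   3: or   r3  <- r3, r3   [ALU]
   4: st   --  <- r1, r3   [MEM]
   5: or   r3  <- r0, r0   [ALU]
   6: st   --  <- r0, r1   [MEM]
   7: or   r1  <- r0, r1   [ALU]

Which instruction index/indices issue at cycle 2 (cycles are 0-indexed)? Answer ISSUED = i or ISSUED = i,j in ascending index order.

t=0 i0:sub ; RAW r0
t=1 i1:ld ; no-port MEM/MEM
t=2 i2,i3:ld;or ; pair
t=3 i4,i5:st;or ; pair
t=4 i6,i7:st;or ; pair

ISSUED = 2,3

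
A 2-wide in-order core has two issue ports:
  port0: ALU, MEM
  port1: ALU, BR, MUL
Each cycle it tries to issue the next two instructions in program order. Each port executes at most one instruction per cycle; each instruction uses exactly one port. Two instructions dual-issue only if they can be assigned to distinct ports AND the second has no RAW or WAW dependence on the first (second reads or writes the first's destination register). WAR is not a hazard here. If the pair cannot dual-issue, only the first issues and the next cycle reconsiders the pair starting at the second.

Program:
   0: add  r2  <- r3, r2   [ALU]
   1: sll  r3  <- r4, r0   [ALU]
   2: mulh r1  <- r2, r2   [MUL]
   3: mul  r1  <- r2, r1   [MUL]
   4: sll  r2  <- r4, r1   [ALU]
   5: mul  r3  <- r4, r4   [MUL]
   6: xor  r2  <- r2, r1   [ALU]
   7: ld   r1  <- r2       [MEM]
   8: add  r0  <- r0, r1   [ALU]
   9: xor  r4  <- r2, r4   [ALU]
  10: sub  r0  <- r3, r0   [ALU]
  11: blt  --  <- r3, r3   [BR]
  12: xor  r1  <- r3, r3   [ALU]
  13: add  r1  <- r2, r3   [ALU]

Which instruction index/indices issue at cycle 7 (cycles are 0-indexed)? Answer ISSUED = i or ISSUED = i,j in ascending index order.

[0] i0/i1  add.ALU;sll.ALU  -- dual
[1] i2  mulh.MUL  -- no-port MUL/MUL
[2] i3  mul.MUL  -- RAW r1
[3] i4/i5  sll.ALU;mul.MUL  -- dual
[4] i6  xor.ALU  -- RAW r2
[5] i7  ld.MEM  -- RAW r1
[6] i8/i9  add.ALU;xor.ALU  -- dual
[7] i10/i11  sub.ALU;blt.BR  -- dual
[8] i12  xor.ALU  -- WAW r1
[9] i13  add.ALU  -- tail

ISSUED = 10,11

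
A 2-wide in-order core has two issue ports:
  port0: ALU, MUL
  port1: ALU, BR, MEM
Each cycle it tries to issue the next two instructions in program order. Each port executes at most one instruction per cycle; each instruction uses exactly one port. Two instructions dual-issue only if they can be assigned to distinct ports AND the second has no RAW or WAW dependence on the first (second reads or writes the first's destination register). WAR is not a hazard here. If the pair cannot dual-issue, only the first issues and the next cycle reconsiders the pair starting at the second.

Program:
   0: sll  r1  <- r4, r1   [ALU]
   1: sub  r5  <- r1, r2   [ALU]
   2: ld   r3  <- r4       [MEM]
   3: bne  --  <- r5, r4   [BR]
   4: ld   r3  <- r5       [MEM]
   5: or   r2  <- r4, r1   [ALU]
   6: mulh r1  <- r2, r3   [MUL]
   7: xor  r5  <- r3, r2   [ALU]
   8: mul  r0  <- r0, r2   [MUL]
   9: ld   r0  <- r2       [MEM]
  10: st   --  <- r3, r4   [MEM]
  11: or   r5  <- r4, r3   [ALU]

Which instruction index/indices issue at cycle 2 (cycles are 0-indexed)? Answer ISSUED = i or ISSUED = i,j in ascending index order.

ISSUED = 3

#0 head=0: sll.ALU i0 RAW r1
#1 head=1: sub.ALU/ld.MEM i1/i2 2-wide
#2 head=3: bne.BR i3 no-port BR/MEM
#3 head=4: ld.MEM/or.ALU i4/i5 2-wide
#4 head=6: mulh.MUL/xor.ALU i6/i7 2-wide
#5 head=8: mul.MUL i8 WAW r0
#6 head=9: ld.MEM i9 no-port MEM/MEM
#7 head=10: st.MEM/or.ALU i10/i11 2-wide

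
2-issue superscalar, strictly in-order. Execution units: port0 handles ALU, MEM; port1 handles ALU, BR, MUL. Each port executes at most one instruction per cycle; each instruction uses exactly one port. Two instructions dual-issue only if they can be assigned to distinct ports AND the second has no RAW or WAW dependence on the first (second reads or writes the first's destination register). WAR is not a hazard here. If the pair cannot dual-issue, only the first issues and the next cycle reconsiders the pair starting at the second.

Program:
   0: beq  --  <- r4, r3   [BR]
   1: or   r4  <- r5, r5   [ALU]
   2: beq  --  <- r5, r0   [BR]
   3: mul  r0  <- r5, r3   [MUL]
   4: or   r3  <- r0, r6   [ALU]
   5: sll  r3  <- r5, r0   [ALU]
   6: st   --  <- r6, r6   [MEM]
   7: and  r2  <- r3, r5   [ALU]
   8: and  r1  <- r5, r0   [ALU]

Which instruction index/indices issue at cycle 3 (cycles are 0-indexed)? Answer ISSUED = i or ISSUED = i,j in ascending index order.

0. beq.BR+or.ALU @i0+i1  | 2-wide
1. beq.BR @i2  | no-port BR/MUL
2. mul.MUL @i3  | RAW r0
3. or.ALU @i4  | WAW r3
4. sll.ALU+st.MEM @i5+i6  | 2-wide
5. and.ALU+and.ALU @i7+i8  | 2-wide

ISSUED = 4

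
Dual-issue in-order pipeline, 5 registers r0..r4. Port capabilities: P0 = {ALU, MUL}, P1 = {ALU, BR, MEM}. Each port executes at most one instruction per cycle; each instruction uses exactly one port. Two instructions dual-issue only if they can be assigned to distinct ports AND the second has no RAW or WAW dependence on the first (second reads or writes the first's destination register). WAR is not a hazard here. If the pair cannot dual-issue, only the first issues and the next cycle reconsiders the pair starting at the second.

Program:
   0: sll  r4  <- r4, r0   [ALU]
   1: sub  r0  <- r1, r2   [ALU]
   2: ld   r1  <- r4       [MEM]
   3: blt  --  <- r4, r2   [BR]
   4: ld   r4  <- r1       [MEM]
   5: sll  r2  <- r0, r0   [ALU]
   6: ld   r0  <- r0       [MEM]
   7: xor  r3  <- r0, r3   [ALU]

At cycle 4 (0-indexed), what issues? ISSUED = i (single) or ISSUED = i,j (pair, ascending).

ISSUED = 6

#0 head=0: sll.ALU+sub.ALU i0+i1 2-wide
#1 head=2: ld.MEM i2 no-port MEM/BR
#2 head=3: blt.BR i3 no-port BR/MEM
#3 head=4: ld.MEM+sll.ALU i4+i5 2-wide
#4 head=6: ld.MEM i6 RAW r0
#5 head=7: xor.ALU i7 tail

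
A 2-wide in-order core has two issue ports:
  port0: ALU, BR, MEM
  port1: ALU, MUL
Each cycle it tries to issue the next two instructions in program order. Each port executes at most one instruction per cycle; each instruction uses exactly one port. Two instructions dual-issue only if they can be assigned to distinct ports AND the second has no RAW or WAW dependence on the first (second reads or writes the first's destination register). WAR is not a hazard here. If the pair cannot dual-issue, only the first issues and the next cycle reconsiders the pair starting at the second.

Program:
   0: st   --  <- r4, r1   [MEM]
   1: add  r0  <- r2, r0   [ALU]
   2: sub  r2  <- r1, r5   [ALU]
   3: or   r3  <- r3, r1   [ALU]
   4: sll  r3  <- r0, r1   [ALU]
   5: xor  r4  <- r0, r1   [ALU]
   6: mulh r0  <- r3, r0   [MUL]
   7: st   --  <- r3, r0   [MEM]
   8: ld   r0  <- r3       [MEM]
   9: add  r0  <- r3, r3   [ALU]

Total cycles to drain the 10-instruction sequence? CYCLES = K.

0. st.MEM/add.ALU @i0&i1  | 2-wide
1. sub.ALU/or.ALU @i2&i3  | 2-wide
2. sll.ALU/xor.ALU @i4&i5  | 2-wide
3. mulh.MUL @i6  | RAW r0
4. st.MEM @i7  | no-port MEM/MEM
5. ld.MEM @i8  | WAW r0
6. add.ALU @i9  | tail

CYCLES = 7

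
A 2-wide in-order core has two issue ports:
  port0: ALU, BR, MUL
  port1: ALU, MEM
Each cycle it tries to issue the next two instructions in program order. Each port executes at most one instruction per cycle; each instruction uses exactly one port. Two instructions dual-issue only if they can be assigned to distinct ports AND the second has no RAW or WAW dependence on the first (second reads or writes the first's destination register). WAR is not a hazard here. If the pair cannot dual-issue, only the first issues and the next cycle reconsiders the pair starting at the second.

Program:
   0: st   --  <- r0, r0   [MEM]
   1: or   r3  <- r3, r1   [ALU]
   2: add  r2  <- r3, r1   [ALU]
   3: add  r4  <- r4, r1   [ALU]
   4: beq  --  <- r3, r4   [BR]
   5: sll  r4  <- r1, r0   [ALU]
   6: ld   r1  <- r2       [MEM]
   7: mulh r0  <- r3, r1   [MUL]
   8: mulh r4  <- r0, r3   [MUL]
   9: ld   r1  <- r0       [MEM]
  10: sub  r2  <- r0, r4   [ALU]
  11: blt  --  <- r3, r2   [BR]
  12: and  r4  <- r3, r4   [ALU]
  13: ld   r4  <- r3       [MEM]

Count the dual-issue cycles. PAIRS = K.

0. st+or @i0+i1  | dual
1. add+add @i2+i3  | dual
2. beq+sll @i4+i5  | dual
3. ld @i6  | RAW r1
4. mulh @i7  | no-port MUL/MUL
5. mulh+ld @i8+i9  | dual
6. sub @i10  | RAW r2
7. blt+and @i11+i12  | dual
8. ld @i13  | tail

PAIRS = 5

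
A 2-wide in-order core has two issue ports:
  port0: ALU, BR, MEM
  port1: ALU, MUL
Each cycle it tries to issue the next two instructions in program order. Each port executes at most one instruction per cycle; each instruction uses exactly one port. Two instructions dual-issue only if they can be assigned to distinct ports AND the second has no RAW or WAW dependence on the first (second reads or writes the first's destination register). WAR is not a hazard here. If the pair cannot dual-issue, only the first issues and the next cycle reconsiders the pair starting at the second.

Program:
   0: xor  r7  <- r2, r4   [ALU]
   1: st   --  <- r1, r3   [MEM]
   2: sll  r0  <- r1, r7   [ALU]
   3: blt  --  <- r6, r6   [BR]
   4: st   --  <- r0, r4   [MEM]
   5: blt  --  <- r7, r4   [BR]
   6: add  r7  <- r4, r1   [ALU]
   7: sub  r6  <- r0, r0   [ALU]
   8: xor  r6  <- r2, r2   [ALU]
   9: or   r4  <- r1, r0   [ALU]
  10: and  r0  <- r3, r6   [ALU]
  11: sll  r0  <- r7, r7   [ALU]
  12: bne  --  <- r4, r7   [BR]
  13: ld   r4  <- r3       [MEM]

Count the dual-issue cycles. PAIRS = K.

PAIRS = 5

t=0 i0,i1:xor st ; 2-wide
t=1 i2,i3:sll blt ; 2-wide
t=2 i4:st ; no-port MEM/BR
t=3 i5,i6:blt add ; 2-wide
t=4 i7:sub ; WAW r6
t=5 i8,i9:xor or ; 2-wide
t=6 i10:and ; WAW r0
t=7 i11,i12:sll bne ; 2-wide
t=8 i13:ld ; tail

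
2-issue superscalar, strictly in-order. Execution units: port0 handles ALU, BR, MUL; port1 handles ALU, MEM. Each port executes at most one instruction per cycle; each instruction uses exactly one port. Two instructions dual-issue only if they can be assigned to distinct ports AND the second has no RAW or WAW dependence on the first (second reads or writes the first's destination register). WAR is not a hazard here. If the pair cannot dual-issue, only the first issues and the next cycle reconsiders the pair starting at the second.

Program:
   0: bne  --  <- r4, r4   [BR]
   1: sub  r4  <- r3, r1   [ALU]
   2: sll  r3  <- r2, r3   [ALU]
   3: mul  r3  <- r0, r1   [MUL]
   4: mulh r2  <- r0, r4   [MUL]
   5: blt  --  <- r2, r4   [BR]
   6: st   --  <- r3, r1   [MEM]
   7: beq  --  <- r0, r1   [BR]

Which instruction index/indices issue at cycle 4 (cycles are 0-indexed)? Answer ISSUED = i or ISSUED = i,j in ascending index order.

ISSUED = 5,6

[0] i0+i1  bne.BR;sub.ALU  -- dual
[1] i2  sll.ALU  -- WAW r3
[2] i3  mul.MUL  -- no-port MUL/MUL
[3] i4  mulh.MUL  -- no-port MUL/BR
[4] i5+i6  blt.BR;st.MEM  -- dual
[5] i7  beq.BR  -- tail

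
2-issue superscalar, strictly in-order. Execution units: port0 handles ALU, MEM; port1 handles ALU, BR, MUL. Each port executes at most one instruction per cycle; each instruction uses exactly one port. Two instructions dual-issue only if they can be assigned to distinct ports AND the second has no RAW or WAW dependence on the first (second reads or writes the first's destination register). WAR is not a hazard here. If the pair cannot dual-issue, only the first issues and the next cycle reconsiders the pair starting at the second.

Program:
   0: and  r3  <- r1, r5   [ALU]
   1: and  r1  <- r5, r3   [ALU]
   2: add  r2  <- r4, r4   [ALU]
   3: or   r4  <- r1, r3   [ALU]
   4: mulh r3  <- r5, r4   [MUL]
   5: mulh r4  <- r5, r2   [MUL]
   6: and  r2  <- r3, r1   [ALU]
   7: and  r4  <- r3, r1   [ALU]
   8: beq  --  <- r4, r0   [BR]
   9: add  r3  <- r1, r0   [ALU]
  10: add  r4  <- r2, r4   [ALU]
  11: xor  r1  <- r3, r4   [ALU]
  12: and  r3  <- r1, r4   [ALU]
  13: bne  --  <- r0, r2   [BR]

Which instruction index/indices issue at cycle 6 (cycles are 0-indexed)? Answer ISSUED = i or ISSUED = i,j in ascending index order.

t=0 i0:and ; RAW r3
t=1 i1&i2:and+add ; 2-wide
t=2 i3:or ; RAW r4
t=3 i4:mulh ; no-port MUL/MUL
t=4 i5&i6:mulh+and ; 2-wide
t=5 i7:and ; RAW r4
t=6 i8&i9:beq+add ; 2-wide
t=7 i10:add ; RAW r4
t=8 i11:xor ; RAW r1
t=9 i12&i13:and+bne ; 2-wide

ISSUED = 8,9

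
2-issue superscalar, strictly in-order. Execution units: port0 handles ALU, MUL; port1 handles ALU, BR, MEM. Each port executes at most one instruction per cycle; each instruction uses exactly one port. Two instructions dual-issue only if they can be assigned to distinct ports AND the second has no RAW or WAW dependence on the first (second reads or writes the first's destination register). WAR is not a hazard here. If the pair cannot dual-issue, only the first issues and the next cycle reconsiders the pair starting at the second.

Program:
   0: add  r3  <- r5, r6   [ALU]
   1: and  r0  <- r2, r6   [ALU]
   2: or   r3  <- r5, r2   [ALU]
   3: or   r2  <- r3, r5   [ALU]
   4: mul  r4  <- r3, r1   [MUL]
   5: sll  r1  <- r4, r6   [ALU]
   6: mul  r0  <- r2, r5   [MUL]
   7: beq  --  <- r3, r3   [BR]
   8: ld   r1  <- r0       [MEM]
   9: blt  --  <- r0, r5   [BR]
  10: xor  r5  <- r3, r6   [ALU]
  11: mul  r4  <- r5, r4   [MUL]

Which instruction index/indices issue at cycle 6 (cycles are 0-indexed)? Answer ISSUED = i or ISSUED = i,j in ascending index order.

ISSUED = 9,10

#0 head=0: add/and i0/i1 pair
#1 head=2: or i2 RAW r3
#2 head=3: or/mul i3/i4 pair
#3 head=5: sll/mul i5/i6 pair
#4 head=7: beq i7 no-port BR/MEM
#5 head=8: ld i8 no-port MEM/BR
#6 head=9: blt/xor i9/i10 pair
#7 head=11: mul i11 tail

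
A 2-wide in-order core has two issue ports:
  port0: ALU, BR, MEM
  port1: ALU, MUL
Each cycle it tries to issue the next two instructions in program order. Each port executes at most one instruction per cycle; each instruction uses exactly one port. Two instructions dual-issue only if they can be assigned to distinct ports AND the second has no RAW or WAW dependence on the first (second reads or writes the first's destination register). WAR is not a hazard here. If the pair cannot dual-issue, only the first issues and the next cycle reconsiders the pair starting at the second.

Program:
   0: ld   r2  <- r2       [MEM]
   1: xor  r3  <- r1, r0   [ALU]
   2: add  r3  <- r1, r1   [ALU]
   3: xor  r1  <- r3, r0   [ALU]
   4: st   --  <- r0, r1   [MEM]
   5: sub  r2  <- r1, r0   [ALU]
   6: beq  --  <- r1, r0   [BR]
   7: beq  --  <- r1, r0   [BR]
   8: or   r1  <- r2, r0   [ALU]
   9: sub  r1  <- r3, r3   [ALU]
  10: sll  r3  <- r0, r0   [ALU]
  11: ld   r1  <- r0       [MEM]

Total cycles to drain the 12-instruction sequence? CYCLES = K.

CYCLES = 8

  cy0 -> i0+i1 (ld.MEM/xor.ALU) 2-wide
  cy1 -> i2 (add.ALU) RAW r3
  cy2 -> i3 (xor.ALU) RAW r1
  cy3 -> i4+i5 (st.MEM/sub.ALU) 2-wide
  cy4 -> i6 (beq.BR) no-port BR/BR
  cy5 -> i7+i8 (beq.BR/or.ALU) 2-wide
  cy6 -> i9+i10 (sub.ALU/sll.ALU) 2-wide
  cy7 -> i11 (ld.MEM) tail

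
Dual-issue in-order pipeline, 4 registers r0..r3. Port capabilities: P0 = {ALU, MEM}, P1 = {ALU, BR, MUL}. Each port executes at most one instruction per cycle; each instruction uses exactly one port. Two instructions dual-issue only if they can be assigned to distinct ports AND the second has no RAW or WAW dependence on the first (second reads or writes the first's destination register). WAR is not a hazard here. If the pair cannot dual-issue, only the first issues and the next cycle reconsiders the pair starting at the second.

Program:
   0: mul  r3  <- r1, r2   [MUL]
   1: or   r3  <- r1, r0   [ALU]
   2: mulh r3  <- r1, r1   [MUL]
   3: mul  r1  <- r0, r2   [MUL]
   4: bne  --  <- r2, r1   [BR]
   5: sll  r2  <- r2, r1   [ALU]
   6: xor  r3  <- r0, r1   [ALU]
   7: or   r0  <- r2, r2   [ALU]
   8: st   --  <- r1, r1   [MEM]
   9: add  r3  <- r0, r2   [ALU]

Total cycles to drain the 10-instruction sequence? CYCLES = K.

  cy0 -> i0 (mul) WAW r3
  cy1 -> i1 (or) WAW r3
  cy2 -> i2 (mulh) no-port MUL/MUL
  cy3 -> i3 (mul) no-port MUL/BR
  cy4 -> i4+i5 (bne;sll) pair
  cy5 -> i6+i7 (xor;or) pair
  cy6 -> i8+i9 (st;add) pair

CYCLES = 7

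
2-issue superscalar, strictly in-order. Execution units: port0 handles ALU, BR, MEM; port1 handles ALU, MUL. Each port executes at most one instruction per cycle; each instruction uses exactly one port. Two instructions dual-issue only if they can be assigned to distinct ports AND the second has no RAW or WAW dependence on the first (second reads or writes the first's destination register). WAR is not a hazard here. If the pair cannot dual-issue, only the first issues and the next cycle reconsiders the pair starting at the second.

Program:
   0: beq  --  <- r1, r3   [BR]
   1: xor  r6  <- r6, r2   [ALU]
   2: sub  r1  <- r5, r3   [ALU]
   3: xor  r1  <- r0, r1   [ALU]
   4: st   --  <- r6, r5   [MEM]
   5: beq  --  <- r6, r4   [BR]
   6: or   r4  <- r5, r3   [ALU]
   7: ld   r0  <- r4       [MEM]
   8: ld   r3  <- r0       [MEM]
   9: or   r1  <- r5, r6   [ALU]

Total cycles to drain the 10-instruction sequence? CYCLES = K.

CYCLES = 6

#0 head=0: beq.BR xor.ALU i0+i1 2-wide
#1 head=2: sub.ALU i2 RAW+WAW r1
#2 head=3: xor.ALU st.MEM i3+i4 2-wide
#3 head=5: beq.BR or.ALU i5+i6 2-wide
#4 head=7: ld.MEM i7 no-port MEM/MEM
#5 head=8: ld.MEM or.ALU i8+i9 2-wide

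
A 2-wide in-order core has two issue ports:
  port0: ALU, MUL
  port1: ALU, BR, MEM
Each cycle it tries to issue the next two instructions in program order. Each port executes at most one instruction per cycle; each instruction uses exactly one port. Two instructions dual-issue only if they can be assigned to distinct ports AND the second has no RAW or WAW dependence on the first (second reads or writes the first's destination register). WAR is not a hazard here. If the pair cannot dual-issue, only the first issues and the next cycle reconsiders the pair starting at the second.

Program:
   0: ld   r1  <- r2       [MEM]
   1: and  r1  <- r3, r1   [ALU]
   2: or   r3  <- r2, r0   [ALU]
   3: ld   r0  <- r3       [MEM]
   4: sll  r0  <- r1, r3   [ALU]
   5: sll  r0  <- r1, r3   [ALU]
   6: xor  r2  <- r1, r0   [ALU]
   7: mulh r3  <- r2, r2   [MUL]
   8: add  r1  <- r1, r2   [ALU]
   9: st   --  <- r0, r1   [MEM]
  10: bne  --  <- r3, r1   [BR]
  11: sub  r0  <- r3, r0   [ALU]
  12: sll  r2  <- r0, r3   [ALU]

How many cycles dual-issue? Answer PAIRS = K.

PAIRS = 3

#0 head=0: ld i0 RAW+WAW r1
#1 head=1: and or i1/i2 2-wide
#2 head=3: ld i3 WAW r0
#3 head=4: sll i4 WAW r0
#4 head=5: sll i5 RAW r0
#5 head=6: xor i6 RAW r2
#6 head=7: mulh add i7/i8 2-wide
#7 head=9: st i9 no-port MEM/BR
#8 head=10: bne sub i10/i11 2-wide
#9 head=12: sll i12 tail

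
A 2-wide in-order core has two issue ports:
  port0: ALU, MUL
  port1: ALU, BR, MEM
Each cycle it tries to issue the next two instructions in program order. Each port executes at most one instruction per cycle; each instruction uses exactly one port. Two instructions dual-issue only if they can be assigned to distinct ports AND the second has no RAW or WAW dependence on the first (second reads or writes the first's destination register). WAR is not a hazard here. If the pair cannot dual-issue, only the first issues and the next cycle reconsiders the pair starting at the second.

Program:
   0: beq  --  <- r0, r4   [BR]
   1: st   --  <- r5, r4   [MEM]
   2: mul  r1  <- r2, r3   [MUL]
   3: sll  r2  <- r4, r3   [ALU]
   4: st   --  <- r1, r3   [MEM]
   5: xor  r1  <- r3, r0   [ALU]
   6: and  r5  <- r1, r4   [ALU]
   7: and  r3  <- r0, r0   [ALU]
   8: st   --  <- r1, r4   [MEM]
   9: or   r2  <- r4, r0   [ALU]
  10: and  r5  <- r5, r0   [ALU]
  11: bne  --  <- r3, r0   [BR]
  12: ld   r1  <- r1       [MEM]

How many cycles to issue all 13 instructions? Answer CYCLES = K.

CYCLES = 8

0. beq @i0  | no-port BR/MEM
1. st mul @i1+i2  | 2-wide
2. sll st @i3+i4  | 2-wide
3. xor @i5  | RAW r1
4. and and @i6+i7  | 2-wide
5. st or @i8+i9  | 2-wide
6. and bne @i10+i11  | 2-wide
7. ld @i12  | tail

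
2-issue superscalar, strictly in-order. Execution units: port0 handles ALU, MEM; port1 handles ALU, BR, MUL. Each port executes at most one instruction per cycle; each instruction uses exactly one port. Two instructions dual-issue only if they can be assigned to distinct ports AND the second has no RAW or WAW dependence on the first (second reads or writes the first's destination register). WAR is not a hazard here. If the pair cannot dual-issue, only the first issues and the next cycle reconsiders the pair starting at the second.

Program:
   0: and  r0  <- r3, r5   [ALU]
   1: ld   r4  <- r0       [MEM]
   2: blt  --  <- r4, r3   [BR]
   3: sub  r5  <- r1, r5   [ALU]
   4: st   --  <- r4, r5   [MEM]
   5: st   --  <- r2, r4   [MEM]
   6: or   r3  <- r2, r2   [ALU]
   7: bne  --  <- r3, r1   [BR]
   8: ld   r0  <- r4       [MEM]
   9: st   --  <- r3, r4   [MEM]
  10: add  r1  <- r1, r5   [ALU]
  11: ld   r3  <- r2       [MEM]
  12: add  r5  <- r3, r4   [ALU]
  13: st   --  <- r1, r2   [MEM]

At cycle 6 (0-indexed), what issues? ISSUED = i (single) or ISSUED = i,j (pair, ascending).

t=0 i0:and ; RAW r0
t=1 i1:ld ; RAW r4
t=2 i2+i3:blt sub ; 2-wide
t=3 i4:st ; no-port MEM/MEM
t=4 i5+i6:st or ; 2-wide
t=5 i7+i8:bne ld ; 2-wide
t=6 i9+i10:st add ; 2-wide
t=7 i11:ld ; RAW r3
t=8 i12+i13:add st ; 2-wide

ISSUED = 9,10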